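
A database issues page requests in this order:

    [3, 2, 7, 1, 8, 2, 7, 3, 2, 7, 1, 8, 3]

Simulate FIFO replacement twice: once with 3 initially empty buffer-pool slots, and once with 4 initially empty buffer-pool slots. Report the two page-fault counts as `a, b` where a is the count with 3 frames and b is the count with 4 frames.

10, 11

3 frames: F F F F F F F F . . F F . → 10 faults.
4 frames: F F F F F . . F F F F F F → 11 faults.
11 > 10: adding a frame increased faults — Belady's anomaly.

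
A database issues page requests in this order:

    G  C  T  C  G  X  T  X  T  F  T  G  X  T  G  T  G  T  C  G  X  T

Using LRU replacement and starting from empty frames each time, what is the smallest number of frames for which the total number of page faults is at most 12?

f=1: 22 faults
f=2: 15 faults
f=3: 11 faults
f=4: 6 faults
f=5: 5 faults
Smallest f with faults ≤ 12 is 3.

3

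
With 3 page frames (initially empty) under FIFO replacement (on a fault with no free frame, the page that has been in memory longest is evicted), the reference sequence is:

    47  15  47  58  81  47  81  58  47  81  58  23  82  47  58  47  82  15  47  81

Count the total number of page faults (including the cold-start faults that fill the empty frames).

47 → miss, frames (47)
15 → miss, frames (47 15)
47 → hit
58 → miss, frames (47 15 58)
81 → miss, evict 47, frames (15 58 81)
47 → miss, evict 15, frames (58 81 47)
81 → hit
58 → hit
47 → hit
81 → hit
58 → hit
23 → miss, evict 58, frames (81 47 23)
82 → miss, evict 81, frames (47 23 82)
47 → hit
58 → miss, evict 47, frames (23 82 58)
47 → miss, evict 23, frames (82 58 47)
82 → hit
15 → miss, evict 82, frames (58 47 15)
47 → hit
81 → miss, evict 58, frames (47 15 81)
Page faults: 11.

11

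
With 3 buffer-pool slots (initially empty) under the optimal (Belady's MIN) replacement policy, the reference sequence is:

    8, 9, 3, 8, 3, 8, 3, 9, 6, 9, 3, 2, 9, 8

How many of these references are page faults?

8 -> fault, frames (8)
9 -> fault, frames (8 9)
3 -> fault, frames (8 9 3)
8 -> hit
3 -> hit
8 -> hit
3 -> hit
9 -> hit
6 -> fault, evict 8, frames (9 3 6)
9 -> hit
3 -> hit
2 -> fault, evict 6, frames (9 3 2)
9 -> hit
8 -> fault, evict 2, frames (9 3 8)
Page faults: 6.

6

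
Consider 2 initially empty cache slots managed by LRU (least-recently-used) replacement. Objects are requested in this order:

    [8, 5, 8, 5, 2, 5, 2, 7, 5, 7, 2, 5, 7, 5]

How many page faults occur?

8

8: miss, frames {8}
5: miss, frames {8,5}
8: hit
5: hit
2: miss, evict 8, frames {5,2}
5: hit
2: hit
7: miss, evict 5, frames {2,7}
5: miss, evict 2, frames {7,5}
7: hit
2: miss, evict 5, frames {7,2}
5: miss, evict 7, frames {2,5}
7: miss, evict 2, frames {5,7}
5: hit
Page faults: 8.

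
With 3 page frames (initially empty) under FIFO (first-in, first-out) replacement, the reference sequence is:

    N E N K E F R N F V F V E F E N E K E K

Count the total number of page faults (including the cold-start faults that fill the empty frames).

11

N: fault, frames [N]
E: fault, frames [N, E]
N: hit
K: fault, frames [N, E, K]
E: hit
F: fault, evict N, frames [E, K, F]
R: fault, evict E, frames [K, F, R]
N: fault, evict K, frames [F, R, N]
F: hit
V: fault, evict F, frames [R, N, V]
F: fault, evict R, frames [N, V, F]
V: hit
E: fault, evict N, frames [V, F, E]
F: hit
E: hit
N: fault, evict V, frames [F, E, N]
E: hit
K: fault, evict F, frames [E, N, K]
E: hit
K: hit
Page faults: 11.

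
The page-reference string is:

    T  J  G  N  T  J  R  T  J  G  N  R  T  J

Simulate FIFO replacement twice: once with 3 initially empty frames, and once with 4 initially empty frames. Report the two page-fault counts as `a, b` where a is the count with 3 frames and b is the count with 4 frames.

11, 12

3 frames: F F F F F F F . . F F . F F → 11 faults.
4 frames: F F F F . . F F F F F F F F → 12 faults.
12 > 11: adding a frame increased faults — Belady's anomaly.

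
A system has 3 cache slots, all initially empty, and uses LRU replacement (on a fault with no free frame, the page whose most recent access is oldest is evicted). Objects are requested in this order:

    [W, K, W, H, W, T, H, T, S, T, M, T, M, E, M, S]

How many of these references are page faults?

W: fault, frames {W}
K: fault, frames {W,K}
W: hit
H: fault, frames {K,W,H}
W: hit
T: fault, evict K, frames {H,W,T}
H: hit
T: hit
S: fault, evict W, frames {H,T,S}
T: hit
M: fault, evict H, frames {S,T,M}
T: hit
M: hit
E: fault, evict S, frames {T,M,E}
M: hit
S: fault, evict T, frames {E,M,S}
Page faults: 8.

8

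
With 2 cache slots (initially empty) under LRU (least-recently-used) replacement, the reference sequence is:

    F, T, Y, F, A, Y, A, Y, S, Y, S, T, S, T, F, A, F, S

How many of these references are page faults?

F: fault, frames [F]
T: fault, frames [F, T]
Y: fault, evict F, frames [T, Y]
F: fault, evict T, frames [Y, F]
A: fault, evict Y, frames [F, A]
Y: fault, evict F, frames [A, Y]
A: hit
Y: hit
S: fault, evict A, frames [Y, S]
Y: hit
S: hit
T: fault, evict Y, frames [S, T]
S: hit
T: hit
F: fault, evict S, frames [T, F]
A: fault, evict T, frames [F, A]
F: hit
S: fault, evict A, frames [F, S]
Page faults: 11.

11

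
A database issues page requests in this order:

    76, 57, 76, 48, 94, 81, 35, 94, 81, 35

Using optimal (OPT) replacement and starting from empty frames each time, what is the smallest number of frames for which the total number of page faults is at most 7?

f=1: 10 faults
f=2: 7 faults
f=3: 6 faults
f=4: 6 faults
f=5: 6 faults
f=6: 6 faults
Smallest f with faults ≤ 7 is 2.

2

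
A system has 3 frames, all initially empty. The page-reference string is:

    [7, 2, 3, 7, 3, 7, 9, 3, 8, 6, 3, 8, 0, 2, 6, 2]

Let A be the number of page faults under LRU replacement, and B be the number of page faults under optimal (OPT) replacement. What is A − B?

1

Under LRU: F F F . . . F . F F . . F F F . → 9 faults.
Under OPT: F F F . . . F . F F . . F F . . → 8 faults.
A − B = 9 − 8 = 1.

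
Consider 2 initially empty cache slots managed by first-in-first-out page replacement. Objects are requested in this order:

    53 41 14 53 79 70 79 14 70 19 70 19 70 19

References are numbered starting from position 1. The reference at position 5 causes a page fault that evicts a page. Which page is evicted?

14

pos 1: 53: miss, frames (53)
pos 2: 41: miss, frames (53 41)
pos 3: 14: miss, evict 53, frames (41 14)
pos 4: 53: miss, evict 41, frames (14 53)
pos 5: 79: miss, evict 14, frames (53 79)
At position 5, page 14 is evicted.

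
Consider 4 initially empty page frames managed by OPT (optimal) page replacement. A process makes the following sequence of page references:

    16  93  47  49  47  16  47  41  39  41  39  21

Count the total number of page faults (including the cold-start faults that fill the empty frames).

7

16 → fault, frames [16]
93 → fault, frames [16, 93]
47 → fault, frames [16, 93, 47]
49 → fault, frames [16, 93, 47, 49]
47 → hit
16 → hit
47 → hit
41 → fault, evict 49, frames [16, 93, 47, 41]
39 → fault, evict 47, frames [16, 93, 41, 39]
41 → hit
39 → hit
21 → fault, evict 39, frames [16, 93, 41, 21]
Page faults: 7.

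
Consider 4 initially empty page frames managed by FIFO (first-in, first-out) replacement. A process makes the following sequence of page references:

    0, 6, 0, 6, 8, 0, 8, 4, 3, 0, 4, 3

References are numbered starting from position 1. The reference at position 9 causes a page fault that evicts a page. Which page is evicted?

pos 1: 0 -> fault, frames (0)
pos 2: 6 -> fault, frames (0 6)
pos 3: 0 -> hit
pos 4: 6 -> hit
pos 5: 8 -> fault, frames (0 6 8)
pos 6: 0 -> hit
pos 7: 8 -> hit
pos 8: 4 -> fault, frames (0 6 8 4)
pos 9: 3 -> fault, evict 0, frames (6 8 4 3)
At position 9, page 0 is evicted.

0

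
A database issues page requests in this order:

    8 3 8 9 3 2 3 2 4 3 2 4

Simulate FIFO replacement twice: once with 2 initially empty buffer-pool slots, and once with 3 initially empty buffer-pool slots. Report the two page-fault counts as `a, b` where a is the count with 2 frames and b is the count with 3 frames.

7, 6

2 frames: F F . F . F F . F . F . → 7 faults.
3 frames: F F . F . F . . F F . . → 6 faults.
6 < 7: adding a frame reduced faults, as is typical.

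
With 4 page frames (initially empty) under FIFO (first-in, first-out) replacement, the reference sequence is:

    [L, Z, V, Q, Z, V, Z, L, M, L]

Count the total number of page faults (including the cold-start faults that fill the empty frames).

L: miss, frames [L]
Z: miss, frames [L, Z]
V: miss, frames [L, Z, V]
Q: miss, frames [L, Z, V, Q]
Z: hit
V: hit
Z: hit
L: hit
M: miss, evict L, frames [Z, V, Q, M]
L: miss, evict Z, frames [V, Q, M, L]
Page faults: 6.

6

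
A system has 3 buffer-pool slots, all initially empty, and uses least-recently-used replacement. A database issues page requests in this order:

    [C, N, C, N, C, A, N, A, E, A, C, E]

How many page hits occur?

7

C: fault, frames {C}
N: fault, frames {C,N}
C: hit
N: hit
C: hit
A: fault, frames {N,C,A}
N: hit
A: hit
E: fault, evict C, frames {N,A,E}
A: hit
C: fault, evict N, frames {E,A,C}
E: hit
Hits: 7.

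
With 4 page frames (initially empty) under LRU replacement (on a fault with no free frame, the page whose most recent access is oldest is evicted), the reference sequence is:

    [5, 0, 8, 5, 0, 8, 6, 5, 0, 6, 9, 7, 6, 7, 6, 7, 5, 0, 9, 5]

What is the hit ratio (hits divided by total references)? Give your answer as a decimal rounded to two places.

5 → fault, frames {5}
0 → fault, frames {5,0}
8 → fault, frames {5,0,8}
5 → hit
0 → hit
8 → hit
6 → fault, frames {5,0,8,6}
5 → hit
0 → hit
6 → hit
9 → fault, evict 8, frames {5,0,6,9}
7 → fault, evict 5, frames {0,6,9,7}
6 → hit
7 → hit
6 → hit
7 → hit
5 → fault, evict 0, frames {9,6,7,5}
0 → fault, evict 9, frames {6,7,5,0}
9 → fault, evict 6, frames {7,5,0,9}
5 → hit
Hits: 11 of 20 references → 11/20 = 0.5500.

0.55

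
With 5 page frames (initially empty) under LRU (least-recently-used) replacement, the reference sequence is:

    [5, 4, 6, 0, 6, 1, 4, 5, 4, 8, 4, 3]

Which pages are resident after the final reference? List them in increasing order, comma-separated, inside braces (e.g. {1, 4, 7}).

5: miss, frames [5]
4: miss, frames [5, 4]
6: miss, frames [5, 4, 6]
0: miss, frames [5, 4, 6, 0]
6: hit
1: miss, frames [5, 4, 0, 6, 1]
4: hit
5: hit
4: hit
8: miss, evict 0, frames [6, 1, 5, 4, 8]
4: hit
3: miss, evict 6, frames [1, 5, 8, 4, 3]

{1, 3, 4, 5, 8}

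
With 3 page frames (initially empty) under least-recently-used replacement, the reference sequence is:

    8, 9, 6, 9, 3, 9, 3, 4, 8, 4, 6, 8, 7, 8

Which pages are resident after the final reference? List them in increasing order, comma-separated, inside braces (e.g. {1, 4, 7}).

{6, 7, 8}

8 -> fault, frames (8)
9 -> fault, frames (8 9)
6 -> fault, frames (8 9 6)
9 -> hit
3 -> fault, evict 8, frames (6 9 3)
9 -> hit
3 -> hit
4 -> fault, evict 6, frames (9 3 4)
8 -> fault, evict 9, frames (3 4 8)
4 -> hit
6 -> fault, evict 3, frames (8 4 6)
8 -> hit
7 -> fault, evict 4, frames (6 8 7)
8 -> hit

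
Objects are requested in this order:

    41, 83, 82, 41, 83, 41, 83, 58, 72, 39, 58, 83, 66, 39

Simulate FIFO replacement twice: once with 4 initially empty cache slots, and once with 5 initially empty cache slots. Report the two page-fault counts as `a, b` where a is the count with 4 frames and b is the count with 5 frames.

4 frames: F F F . . . . F F F . F F . → 8 faults.
5 frames: F F F . . . . F F F . . F . → 7 faults.
7 < 8: adding a frame reduced faults, as is typical.

8, 7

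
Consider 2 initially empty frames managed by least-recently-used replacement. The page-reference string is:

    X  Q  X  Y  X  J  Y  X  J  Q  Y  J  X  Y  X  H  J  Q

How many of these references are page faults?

15

X -> miss, frames [X]
Q -> miss, frames [X, Q]
X -> hit
Y -> miss, evict Q, frames [X, Y]
X -> hit
J -> miss, evict Y, frames [X, J]
Y -> miss, evict X, frames [J, Y]
X -> miss, evict J, frames [Y, X]
J -> miss, evict Y, frames [X, J]
Q -> miss, evict X, frames [J, Q]
Y -> miss, evict J, frames [Q, Y]
J -> miss, evict Q, frames [Y, J]
X -> miss, evict Y, frames [J, X]
Y -> miss, evict J, frames [X, Y]
X -> hit
H -> miss, evict Y, frames [X, H]
J -> miss, evict X, frames [H, J]
Q -> miss, evict H, frames [J, Q]
Page faults: 15.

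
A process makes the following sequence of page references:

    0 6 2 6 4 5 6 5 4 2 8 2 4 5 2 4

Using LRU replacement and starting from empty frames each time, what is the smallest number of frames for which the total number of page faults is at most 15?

f=1: 16 faults
f=2: 13 faults
f=3: 8 faults
f=4: 6 faults
f=5: 6 faults
f=6: 6 faults
Smallest f with faults ≤ 15 is 2.

2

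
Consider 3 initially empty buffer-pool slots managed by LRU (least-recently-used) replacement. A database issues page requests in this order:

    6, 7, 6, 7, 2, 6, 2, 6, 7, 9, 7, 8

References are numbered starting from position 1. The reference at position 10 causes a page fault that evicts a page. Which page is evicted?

2

pos 1: 6 → miss, frames [6]
pos 2: 7 → miss, frames [6, 7]
pos 3: 6 → hit
pos 4: 7 → hit
pos 5: 2 → miss, frames [6, 7, 2]
pos 6: 6 → hit
pos 7: 2 → hit
pos 8: 6 → hit
pos 9: 7 → hit
pos 10: 9 → miss, evict 2, frames [6, 7, 9]
At position 10, page 2 is evicted.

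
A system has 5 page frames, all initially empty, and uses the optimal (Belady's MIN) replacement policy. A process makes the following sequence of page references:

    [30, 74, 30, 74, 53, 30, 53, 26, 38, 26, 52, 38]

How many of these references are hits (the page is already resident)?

30: fault, frames (30)
74: fault, frames (30 74)
30: hit
74: hit
53: fault, frames (30 74 53)
30: hit
53: hit
26: fault, frames (30 74 53 26)
38: fault, frames (30 74 53 26 38)
26: hit
52: fault, evict 26, frames (30 74 53 38 52)
38: hit
Hits: 6.

6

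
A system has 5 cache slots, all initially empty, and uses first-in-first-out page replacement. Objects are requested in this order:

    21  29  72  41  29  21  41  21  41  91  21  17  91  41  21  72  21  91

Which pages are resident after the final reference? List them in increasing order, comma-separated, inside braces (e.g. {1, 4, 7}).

{17, 21, 41, 72, 91}

21 → miss, frames {21}
29 → miss, frames {21,29}
72 → miss, frames {21,29,72}
41 → miss, frames {21,29,72,41}
29 → hit
21 → hit
41 → hit
21 → hit
41 → hit
91 → miss, frames {21,29,72,41,91}
21 → hit
17 → miss, evict 21, frames {29,72,41,91,17}
91 → hit
41 → hit
21 → miss, evict 29, frames {72,41,91,17,21}
72 → hit
21 → hit
91 → hit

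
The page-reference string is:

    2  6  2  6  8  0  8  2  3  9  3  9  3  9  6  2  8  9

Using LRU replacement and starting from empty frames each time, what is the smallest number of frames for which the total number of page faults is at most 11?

2

f=1: 18 faults
f=2: 11 faults
f=3: 11 faults
f=4: 8 faults
f=5: 7 faults
f=6: 6 faults
Smallest f with faults ≤ 11 is 2.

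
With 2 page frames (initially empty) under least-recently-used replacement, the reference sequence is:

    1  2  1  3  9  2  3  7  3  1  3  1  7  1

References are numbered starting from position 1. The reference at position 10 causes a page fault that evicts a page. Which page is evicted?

7

pos 1: 1: fault, frames [1]
pos 2: 2: fault, frames [1, 2]
pos 3: 1: hit
pos 4: 3: fault, evict 2, frames [1, 3]
pos 5: 9: fault, evict 1, frames [3, 9]
pos 6: 2: fault, evict 3, frames [9, 2]
pos 7: 3: fault, evict 9, frames [2, 3]
pos 8: 7: fault, evict 2, frames [3, 7]
pos 9: 3: hit
pos 10: 1: fault, evict 7, frames [3, 1]
At position 10, page 7 is evicted.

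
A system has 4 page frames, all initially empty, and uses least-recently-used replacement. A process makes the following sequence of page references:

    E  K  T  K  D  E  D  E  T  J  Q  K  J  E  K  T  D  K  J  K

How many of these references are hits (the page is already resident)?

E -> fault, frames [E]
K -> fault, frames [E, K]
T -> fault, frames [E, K, T]
K -> hit
D -> fault, frames [E, T, K, D]
E -> hit
D -> hit
E -> hit
T -> hit
J -> fault, evict K, frames [D, E, T, J]
Q -> fault, evict D, frames [E, T, J, Q]
K -> fault, evict E, frames [T, J, Q, K]
J -> hit
E -> fault, evict T, frames [Q, K, J, E]
K -> hit
T -> fault, evict Q, frames [J, E, K, T]
D -> fault, evict J, frames [E, K, T, D]
K -> hit
J -> fault, evict E, frames [T, D, K, J]
K -> hit
Hits: 9.

9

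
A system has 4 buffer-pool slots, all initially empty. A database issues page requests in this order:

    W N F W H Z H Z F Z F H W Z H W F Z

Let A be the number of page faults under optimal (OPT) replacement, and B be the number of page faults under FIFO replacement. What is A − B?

Under OPT: F F F . F F . . . . . . . . . . . . → 5 faults.
Under FIFO: F F F . F F . . . . . . F . . . . . → 6 faults.
A − B = 5 − 6 = -1.

-1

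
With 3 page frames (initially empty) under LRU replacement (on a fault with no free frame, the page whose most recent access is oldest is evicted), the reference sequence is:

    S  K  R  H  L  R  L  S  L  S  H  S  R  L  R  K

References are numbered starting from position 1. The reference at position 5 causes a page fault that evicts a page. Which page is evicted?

pos 1: S → miss, frames [S]
pos 2: K → miss, frames [S, K]
pos 3: R → miss, frames [S, K, R]
pos 4: H → miss, evict S, frames [K, R, H]
pos 5: L → miss, evict K, frames [R, H, L]
At position 5, page K is evicted.

K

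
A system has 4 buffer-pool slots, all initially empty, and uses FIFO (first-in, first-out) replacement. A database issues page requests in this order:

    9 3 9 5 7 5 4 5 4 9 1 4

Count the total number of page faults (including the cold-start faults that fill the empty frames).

7

9 → miss, frames (9)
3 → miss, frames (9 3)
9 → hit
5 → miss, frames (9 3 5)
7 → miss, frames (9 3 5 7)
5 → hit
4 → miss, evict 9, frames (3 5 7 4)
5 → hit
4 → hit
9 → miss, evict 3, frames (5 7 4 9)
1 → miss, evict 5, frames (7 4 9 1)
4 → hit
Page faults: 7.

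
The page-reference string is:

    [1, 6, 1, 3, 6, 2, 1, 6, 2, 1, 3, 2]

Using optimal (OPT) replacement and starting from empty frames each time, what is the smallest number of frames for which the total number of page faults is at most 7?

2

f=1: 12 faults
f=2: 7 faults
f=3: 5 faults
f=4: 4 faults
Smallest f with faults ≤ 7 is 2.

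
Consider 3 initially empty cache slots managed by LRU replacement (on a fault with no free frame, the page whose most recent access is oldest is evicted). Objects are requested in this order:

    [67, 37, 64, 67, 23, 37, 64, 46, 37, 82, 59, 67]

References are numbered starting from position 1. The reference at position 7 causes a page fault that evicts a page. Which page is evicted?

pos 1: 67: fault, frames {67}
pos 2: 37: fault, frames {67,37}
pos 3: 64: fault, frames {67,37,64}
pos 4: 67: hit
pos 5: 23: fault, evict 37, frames {64,67,23}
pos 6: 37: fault, evict 64, frames {67,23,37}
pos 7: 64: fault, evict 67, frames {23,37,64}
At position 7, page 67 is evicted.

67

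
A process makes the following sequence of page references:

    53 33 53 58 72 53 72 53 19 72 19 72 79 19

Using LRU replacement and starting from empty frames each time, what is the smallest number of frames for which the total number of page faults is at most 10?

2

f=1: 14 faults
f=2: 9 faults
f=3: 6 faults
f=4: 6 faults
f=5: 6 faults
f=6: 6 faults
Smallest f with faults ≤ 10 is 2.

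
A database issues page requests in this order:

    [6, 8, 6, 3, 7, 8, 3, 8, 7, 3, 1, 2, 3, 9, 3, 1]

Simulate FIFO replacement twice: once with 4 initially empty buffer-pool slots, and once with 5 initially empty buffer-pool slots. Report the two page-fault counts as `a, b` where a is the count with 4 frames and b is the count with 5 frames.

4 frames: F F . F F . . . . . F F . F F . → 8 faults.
5 frames: F F . F F . . . . . F F . F . . → 7 faults.
7 < 8: adding a frame reduced faults, as is typical.

8, 7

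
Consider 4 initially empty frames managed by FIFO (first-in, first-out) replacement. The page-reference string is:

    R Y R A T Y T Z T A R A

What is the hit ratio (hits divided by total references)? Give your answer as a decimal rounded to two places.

R → fault, frames {R}
Y → fault, frames {R,Y}
R → hit
A → fault, frames {R,Y,A}
T → fault, frames {R,Y,A,T}
Y → hit
T → hit
Z → fault, evict R, frames {Y,A,T,Z}
T → hit
A → hit
R → fault, evict Y, frames {A,T,Z,R}
A → hit
Hits: 6 of 12 references → 6/12 = 0.5000.

0.50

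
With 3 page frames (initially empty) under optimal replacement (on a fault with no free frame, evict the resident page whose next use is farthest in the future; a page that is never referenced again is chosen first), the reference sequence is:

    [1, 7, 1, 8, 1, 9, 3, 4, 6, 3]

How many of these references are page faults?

7

1: fault, frames [1]
7: fault, frames [1, 7]
1: hit
8: fault, frames [1, 7, 8]
1: hit
9: fault, evict 8, frames [1, 7, 9]
3: fault, evict 9, frames [1, 7, 3]
4: fault, evict 7, frames [1, 3, 4]
6: fault, evict 4, frames [1, 3, 6]
3: hit
Page faults: 7.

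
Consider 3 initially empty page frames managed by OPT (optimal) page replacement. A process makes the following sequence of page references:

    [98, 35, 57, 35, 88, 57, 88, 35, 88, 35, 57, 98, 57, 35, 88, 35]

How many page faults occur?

6

98 -> fault, frames (98)
35 -> fault, frames (98 35)
57 -> fault, frames (98 35 57)
35 -> hit
88 -> fault, evict 98, frames (35 57 88)
57 -> hit
88 -> hit
35 -> hit
88 -> hit
35 -> hit
57 -> hit
98 -> fault, evict 88, frames (35 57 98)
57 -> hit
35 -> hit
88 -> fault, evict 98, frames (35 57 88)
35 -> hit
Page faults: 6.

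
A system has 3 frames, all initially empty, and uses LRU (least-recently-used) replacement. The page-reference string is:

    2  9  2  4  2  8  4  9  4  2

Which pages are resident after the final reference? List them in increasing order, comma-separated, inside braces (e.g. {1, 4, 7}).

{2, 4, 9}

2 -> fault, frames {2}
9 -> fault, frames {2,9}
2 -> hit
4 -> fault, frames {9,2,4}
2 -> hit
8 -> fault, evict 9, frames {4,2,8}
4 -> hit
9 -> fault, evict 2, frames {8,4,9}
4 -> hit
2 -> fault, evict 8, frames {9,4,2}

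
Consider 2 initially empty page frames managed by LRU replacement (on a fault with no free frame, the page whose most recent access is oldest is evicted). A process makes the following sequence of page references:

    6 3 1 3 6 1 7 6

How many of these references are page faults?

6: fault, frames (6)
3: fault, frames (6 3)
1: fault, evict 6, frames (3 1)
3: hit
6: fault, evict 1, frames (3 6)
1: fault, evict 3, frames (6 1)
7: fault, evict 6, frames (1 7)
6: fault, evict 1, frames (7 6)
Page faults: 7.

7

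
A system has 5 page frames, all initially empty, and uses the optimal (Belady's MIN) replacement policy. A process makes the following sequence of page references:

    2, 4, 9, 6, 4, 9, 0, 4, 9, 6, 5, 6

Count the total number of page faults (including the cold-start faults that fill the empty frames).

6

2 → fault, frames {2}
4 → fault, frames {2,4}
9 → fault, frames {2,4,9}
6 → fault, frames {2,4,9,6}
4 → hit
9 → hit
0 → fault, frames {2,4,9,6,0}
4 → hit
9 → hit
6 → hit
5 → fault, evict 0, frames {2,4,9,6,5}
6 → hit
Page faults: 6.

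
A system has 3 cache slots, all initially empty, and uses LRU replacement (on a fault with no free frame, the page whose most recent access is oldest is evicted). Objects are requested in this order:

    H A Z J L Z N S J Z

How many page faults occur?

H -> fault, frames {H}
A -> fault, frames {H,A}
Z -> fault, frames {H,A,Z}
J -> fault, evict H, frames {A,Z,J}
L -> fault, evict A, frames {Z,J,L}
Z -> hit
N -> fault, evict J, frames {L,Z,N}
S -> fault, evict L, frames {Z,N,S}
J -> fault, evict Z, frames {N,S,J}
Z -> fault, evict N, frames {S,J,Z}
Page faults: 9.

9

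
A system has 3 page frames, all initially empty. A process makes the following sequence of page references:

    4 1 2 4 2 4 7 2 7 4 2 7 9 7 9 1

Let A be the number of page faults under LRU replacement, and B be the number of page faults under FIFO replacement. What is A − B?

Under LRU: F F F . . . F . . . . . F . . F → 6 faults.
Under FIFO: F F F . . . F . . F . . F . . F → 7 faults.
A − B = 6 − 7 = -1.

-1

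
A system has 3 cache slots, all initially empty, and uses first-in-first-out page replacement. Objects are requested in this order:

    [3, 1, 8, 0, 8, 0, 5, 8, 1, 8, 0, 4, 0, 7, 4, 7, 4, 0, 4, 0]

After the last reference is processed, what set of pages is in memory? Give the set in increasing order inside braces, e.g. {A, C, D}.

3 -> fault, frames (3)
1 -> fault, frames (3 1)
8 -> fault, frames (3 1 8)
0 -> fault, evict 3, frames (1 8 0)
8 -> hit
0 -> hit
5 -> fault, evict 1, frames (8 0 5)
8 -> hit
1 -> fault, evict 8, frames (0 5 1)
8 -> fault, evict 0, frames (5 1 8)
0 -> fault, evict 5, frames (1 8 0)
4 -> fault, evict 1, frames (8 0 4)
0 -> hit
7 -> fault, evict 8, frames (0 4 7)
4 -> hit
7 -> hit
4 -> hit
0 -> hit
4 -> hit
0 -> hit

{0, 4, 7}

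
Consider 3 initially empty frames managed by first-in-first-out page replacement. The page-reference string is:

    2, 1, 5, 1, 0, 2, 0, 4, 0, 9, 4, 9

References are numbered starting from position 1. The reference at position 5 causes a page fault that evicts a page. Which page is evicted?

pos 1: 2: fault, frames [2]
pos 2: 1: fault, frames [2, 1]
pos 3: 5: fault, frames [2, 1, 5]
pos 4: 1: hit
pos 5: 0: fault, evict 2, frames [1, 5, 0]
At position 5, page 2 is evicted.

2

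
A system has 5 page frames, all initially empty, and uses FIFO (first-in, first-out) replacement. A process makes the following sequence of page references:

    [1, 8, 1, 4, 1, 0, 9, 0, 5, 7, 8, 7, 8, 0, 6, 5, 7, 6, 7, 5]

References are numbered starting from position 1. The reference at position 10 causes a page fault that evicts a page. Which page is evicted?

pos 1: 1: fault, frames (1)
pos 2: 8: fault, frames (1 8)
pos 3: 1: hit
pos 4: 4: fault, frames (1 8 4)
pos 5: 1: hit
pos 6: 0: fault, frames (1 8 4 0)
pos 7: 9: fault, frames (1 8 4 0 9)
pos 8: 0: hit
pos 9: 5: fault, evict 1, frames (8 4 0 9 5)
pos 10: 7: fault, evict 8, frames (4 0 9 5 7)
At position 10, page 8 is evicted.

8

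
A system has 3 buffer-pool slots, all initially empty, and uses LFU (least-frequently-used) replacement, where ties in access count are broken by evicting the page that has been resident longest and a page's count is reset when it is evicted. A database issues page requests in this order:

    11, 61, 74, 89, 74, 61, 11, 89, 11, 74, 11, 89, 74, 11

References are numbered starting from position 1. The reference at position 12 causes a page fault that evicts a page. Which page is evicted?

61

pos 1: 11 -> miss, frames {11}
pos 2: 61 -> miss, frames {11,61}
pos 3: 74 -> miss, frames {11,61,74}
pos 4: 89 -> miss, evict 11, frames {61,74,89}
pos 5: 74 -> hit
pos 6: 61 -> hit
pos 7: 11 -> miss, evict 89, frames {61,74,11}
pos 8: 89 -> miss, evict 11, frames {61,74,89}
pos 9: 11 -> miss, evict 89, frames {61,74,11}
pos 10: 74 -> hit
pos 11: 11 -> hit
pos 12: 89 -> miss, evict 61, frames {74,11,89}
At position 12, page 61 is evicted.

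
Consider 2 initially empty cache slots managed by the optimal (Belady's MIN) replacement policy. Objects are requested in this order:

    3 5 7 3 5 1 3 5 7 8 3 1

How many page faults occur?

3 -> miss, frames [3]
5 -> miss, frames [3, 5]
7 -> miss, evict 5, frames [3, 7]
3 -> hit
5 -> miss, evict 7, frames [3, 5]
1 -> miss, evict 5, frames [3, 1]
3 -> hit
5 -> miss, evict 1, frames [3, 5]
7 -> miss, evict 5, frames [3, 7]
8 -> miss, evict 7, frames [3, 8]
3 -> hit
1 -> miss, evict 8, frames [3, 1]
Page faults: 9.

9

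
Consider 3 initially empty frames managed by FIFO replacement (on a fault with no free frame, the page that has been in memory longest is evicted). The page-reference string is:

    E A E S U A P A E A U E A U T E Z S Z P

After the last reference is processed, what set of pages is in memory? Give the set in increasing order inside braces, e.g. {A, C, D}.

{P, S, Z}

E: fault, frames (E)
A: fault, frames (E A)
E: hit
S: fault, frames (E A S)
U: fault, evict E, frames (A S U)
A: hit
P: fault, evict A, frames (S U P)
A: fault, evict S, frames (U P A)
E: fault, evict U, frames (P A E)
A: hit
U: fault, evict P, frames (A E U)
E: hit
A: hit
U: hit
T: fault, evict A, frames (E U T)
E: hit
Z: fault, evict E, frames (U T Z)
S: fault, evict U, frames (T Z S)
Z: hit
P: fault, evict T, frames (Z S P)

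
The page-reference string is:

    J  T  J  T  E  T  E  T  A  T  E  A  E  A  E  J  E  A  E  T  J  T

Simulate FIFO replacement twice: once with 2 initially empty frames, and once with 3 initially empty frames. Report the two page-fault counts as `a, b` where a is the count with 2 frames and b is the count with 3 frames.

2 frames: F F . . F . . . F F F F . . . F F F . F F . → 12 faults.
3 frames: F F . . F . . . F . . . . . . F . . . F . . → 6 faults.
6 < 12: adding a frame reduced faults, as is typical.

12, 6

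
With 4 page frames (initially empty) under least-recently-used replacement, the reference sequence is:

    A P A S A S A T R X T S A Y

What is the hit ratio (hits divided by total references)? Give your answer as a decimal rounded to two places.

0.36

A → miss, frames (A)
P → miss, frames (A P)
A → hit
S → miss, frames (P A S)
A → hit
S → hit
A → hit
T → miss, frames (P S A T)
R → miss, evict P, frames (S A T R)
X → miss, evict S, frames (A T R X)
T → hit
S → miss, evict A, frames (R X T S)
A → miss, evict R, frames (X T S A)
Y → miss, evict X, frames (T S A Y)
Hits: 5 of 14 references → 5/14 = 0.3571.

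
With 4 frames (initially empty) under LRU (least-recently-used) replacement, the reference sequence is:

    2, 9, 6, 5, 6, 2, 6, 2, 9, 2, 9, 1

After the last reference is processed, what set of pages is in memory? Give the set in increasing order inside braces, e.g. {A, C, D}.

2 -> fault, frames [2]
9 -> fault, frames [2, 9]
6 -> fault, frames [2, 9, 6]
5 -> fault, frames [2, 9, 6, 5]
6 -> hit
2 -> hit
6 -> hit
2 -> hit
9 -> hit
2 -> hit
9 -> hit
1 -> fault, evict 5, frames [6, 2, 9, 1]

{1, 2, 6, 9}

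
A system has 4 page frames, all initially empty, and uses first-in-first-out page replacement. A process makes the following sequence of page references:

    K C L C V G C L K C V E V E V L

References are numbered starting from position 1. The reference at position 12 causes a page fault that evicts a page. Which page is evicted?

pos 1: K → fault, frames {K}
pos 2: C → fault, frames {K,C}
pos 3: L → fault, frames {K,C,L}
pos 4: C → hit
pos 5: V → fault, frames {K,C,L,V}
pos 6: G → fault, evict K, frames {C,L,V,G}
pos 7: C → hit
pos 8: L → hit
pos 9: K → fault, evict C, frames {L,V,G,K}
pos 10: C → fault, evict L, frames {V,G,K,C}
pos 11: V → hit
pos 12: E → fault, evict V, frames {G,K,C,E}
At position 12, page V is evicted.

V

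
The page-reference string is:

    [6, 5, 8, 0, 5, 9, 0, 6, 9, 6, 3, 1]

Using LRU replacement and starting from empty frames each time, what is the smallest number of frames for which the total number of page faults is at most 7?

f=1: 12 faults
f=2: 11 faults
f=3: 8 faults
f=4: 8 faults
f=5: 7 faults
f=6: 7 faults
f=7: 7 faults
Smallest f with faults ≤ 7 is 5.

5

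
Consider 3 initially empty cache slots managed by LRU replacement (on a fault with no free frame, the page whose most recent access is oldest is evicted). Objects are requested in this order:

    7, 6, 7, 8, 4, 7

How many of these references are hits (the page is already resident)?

2

7: miss, frames [7]
6: miss, frames [7, 6]
7: hit
8: miss, frames [6, 7, 8]
4: miss, evict 6, frames [7, 8, 4]
7: hit
Hits: 2.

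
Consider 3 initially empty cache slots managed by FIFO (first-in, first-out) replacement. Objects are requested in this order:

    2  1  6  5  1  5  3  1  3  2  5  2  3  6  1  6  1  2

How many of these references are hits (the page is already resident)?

6

2 -> miss, frames (2)
1 -> miss, frames (2 1)
6 -> miss, frames (2 1 6)
5 -> miss, evict 2, frames (1 6 5)
1 -> hit
5 -> hit
3 -> miss, evict 1, frames (6 5 3)
1 -> miss, evict 6, frames (5 3 1)
3 -> hit
2 -> miss, evict 5, frames (3 1 2)
5 -> miss, evict 3, frames (1 2 5)
2 -> hit
3 -> miss, evict 1, frames (2 5 3)
6 -> miss, evict 2, frames (5 3 6)
1 -> miss, evict 5, frames (3 6 1)
6 -> hit
1 -> hit
2 -> miss, evict 3, frames (6 1 2)
Hits: 6.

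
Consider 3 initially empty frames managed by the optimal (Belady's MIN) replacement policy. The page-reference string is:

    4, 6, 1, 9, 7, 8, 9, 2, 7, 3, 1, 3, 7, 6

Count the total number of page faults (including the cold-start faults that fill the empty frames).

4 → miss, frames (4)
6 → miss, frames (4 6)
1 → miss, frames (4 6 1)
9 → miss, evict 4, frames (6 1 9)
7 → miss, evict 6, frames (1 9 7)
8 → miss, evict 1, frames (9 7 8)
9 → hit
2 → miss, evict 8, frames (9 7 2)
7 → hit
3 → miss, evict 2, frames (9 7 3)
1 → miss, evict 9, frames (7 3 1)
3 → hit
7 → hit
6 → miss, evict 1, frames (7 3 6)
Page faults: 10.

10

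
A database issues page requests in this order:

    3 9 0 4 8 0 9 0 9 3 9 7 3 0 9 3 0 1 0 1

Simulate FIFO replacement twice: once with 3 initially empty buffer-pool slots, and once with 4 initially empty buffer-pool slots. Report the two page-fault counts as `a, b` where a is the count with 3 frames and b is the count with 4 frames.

3 frames: F F F F F . F F . F . F . . F . F F . . → 12 faults.
4 frames: F F F F F . . . . F F F . F . . . F . . → 10 faults.
10 < 12: adding a frame reduced faults, as is typical.

12, 10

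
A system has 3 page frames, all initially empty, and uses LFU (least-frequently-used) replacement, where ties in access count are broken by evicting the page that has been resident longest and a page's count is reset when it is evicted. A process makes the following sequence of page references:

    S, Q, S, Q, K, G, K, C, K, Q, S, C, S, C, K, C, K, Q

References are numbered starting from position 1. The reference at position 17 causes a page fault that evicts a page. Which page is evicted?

C

pos 1: S: fault, frames {S}
pos 2: Q: fault, frames {S,Q}
pos 3: S: hit
pos 4: Q: hit
pos 5: K: fault, frames {S,Q,K}
pos 6: G: fault, evict K, frames {S,Q,G}
pos 7: K: fault, evict G, frames {S,Q,K}
pos 8: C: fault, evict K, frames {S,Q,C}
pos 9: K: fault, evict C, frames {S,Q,K}
pos 10: Q: hit
pos 11: S: hit
pos 12: C: fault, evict K, frames {S,Q,C}
pos 13: S: hit
pos 14: C: hit
pos 15: K: fault, evict C, frames {S,Q,K}
pos 16: C: fault, evict K, frames {S,Q,C}
pos 17: K: fault, evict C, frames {S,Q,K}
At position 17, page C is evicted.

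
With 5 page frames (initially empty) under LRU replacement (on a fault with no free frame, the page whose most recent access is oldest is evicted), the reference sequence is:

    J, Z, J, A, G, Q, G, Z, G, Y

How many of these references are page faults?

6

J → fault, frames (J)
Z → fault, frames (J Z)
J → hit
A → fault, frames (Z J A)
G → fault, frames (Z J A G)
Q → fault, frames (Z J A G Q)
G → hit
Z → hit
G → hit
Y → fault, evict J, frames (A Q Z G Y)
Page faults: 6.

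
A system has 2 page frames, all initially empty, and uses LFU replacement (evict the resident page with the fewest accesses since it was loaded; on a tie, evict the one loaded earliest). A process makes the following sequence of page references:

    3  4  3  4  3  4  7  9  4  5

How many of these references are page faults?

3 → fault, frames [3]
4 → fault, frames [3, 4]
3 → hit
4 → hit
3 → hit
4 → hit
7 → fault, evict 3, frames [4, 7]
9 → fault, evict 7, frames [4, 9]
4 → hit
5 → fault, evict 9, frames [4, 5]
Page faults: 5.

5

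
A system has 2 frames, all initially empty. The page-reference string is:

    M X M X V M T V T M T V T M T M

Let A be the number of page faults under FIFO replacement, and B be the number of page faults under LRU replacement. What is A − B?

2

Under FIFO: F F . . F F F F . F F F . F F . → 11 faults.
Under LRU: F F . . F F F F . F . F . F . . → 9 faults.
A − B = 11 − 9 = 2.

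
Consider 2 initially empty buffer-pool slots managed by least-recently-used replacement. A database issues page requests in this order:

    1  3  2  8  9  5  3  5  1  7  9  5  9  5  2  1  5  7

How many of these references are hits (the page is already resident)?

1: fault, frames [1]
3: fault, frames [1, 3]
2: fault, evict 1, frames [3, 2]
8: fault, evict 3, frames [2, 8]
9: fault, evict 2, frames [8, 9]
5: fault, evict 8, frames [9, 5]
3: fault, evict 9, frames [5, 3]
5: hit
1: fault, evict 3, frames [5, 1]
7: fault, evict 5, frames [1, 7]
9: fault, evict 1, frames [7, 9]
5: fault, evict 7, frames [9, 5]
9: hit
5: hit
2: fault, evict 9, frames [5, 2]
1: fault, evict 5, frames [2, 1]
5: fault, evict 2, frames [1, 5]
7: fault, evict 1, frames [5, 7]
Hits: 3.

3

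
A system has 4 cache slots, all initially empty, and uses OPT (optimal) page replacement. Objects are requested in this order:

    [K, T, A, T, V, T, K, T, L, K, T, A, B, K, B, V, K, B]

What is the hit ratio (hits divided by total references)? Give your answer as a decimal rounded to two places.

0.61

K: fault, frames {K}
T: fault, frames {K,T}
A: fault, frames {K,T,A}
T: hit
V: fault, frames {K,T,A,V}
T: hit
K: hit
T: hit
L: fault, evict V, frames {K,T,A,L}
K: hit
T: hit
A: hit
B: fault, evict L, frames {K,T,A,B}
K: hit
B: hit
V: fault, evict A, frames {K,T,B,V}
K: hit
B: hit
Hits: 11 of 18 references → 11/18 = 0.6111.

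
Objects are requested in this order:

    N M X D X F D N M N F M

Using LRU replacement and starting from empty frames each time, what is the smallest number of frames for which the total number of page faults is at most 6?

5

f=1: 12 faults
f=2: 10 faults
f=3: 8 faults
f=4: 7 faults
f=5: 5 faults
Smallest f with faults ≤ 6 is 5.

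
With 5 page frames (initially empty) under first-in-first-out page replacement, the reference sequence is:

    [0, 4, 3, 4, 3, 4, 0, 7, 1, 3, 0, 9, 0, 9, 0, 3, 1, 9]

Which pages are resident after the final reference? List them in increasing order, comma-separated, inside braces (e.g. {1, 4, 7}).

{0, 1, 3, 7, 9}

0 → miss, frames (0)
4 → miss, frames (0 4)
3 → miss, frames (0 4 3)
4 → hit
3 → hit
4 → hit
0 → hit
7 → miss, frames (0 4 3 7)
1 → miss, frames (0 4 3 7 1)
3 → hit
0 → hit
9 → miss, evict 0, frames (4 3 7 1 9)
0 → miss, evict 4, frames (3 7 1 9 0)
9 → hit
0 → hit
3 → hit
1 → hit
9 → hit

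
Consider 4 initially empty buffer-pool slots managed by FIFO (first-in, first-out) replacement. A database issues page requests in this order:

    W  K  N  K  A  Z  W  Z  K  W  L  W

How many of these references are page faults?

8

W: fault, frames (W)
K: fault, frames (W K)
N: fault, frames (W K N)
K: hit
A: fault, frames (W K N A)
Z: fault, evict W, frames (K N A Z)
W: fault, evict K, frames (N A Z W)
Z: hit
K: fault, evict N, frames (A Z W K)
W: hit
L: fault, evict A, frames (Z W K L)
W: hit
Page faults: 8.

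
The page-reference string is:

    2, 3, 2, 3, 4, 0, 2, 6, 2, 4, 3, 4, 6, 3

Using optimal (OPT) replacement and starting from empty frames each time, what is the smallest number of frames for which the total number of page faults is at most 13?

f=1: 14 faults
f=2: 8 faults
f=3: 6 faults
f=4: 5 faults
f=5: 5 faults
Smallest f with faults ≤ 13 is 2.

2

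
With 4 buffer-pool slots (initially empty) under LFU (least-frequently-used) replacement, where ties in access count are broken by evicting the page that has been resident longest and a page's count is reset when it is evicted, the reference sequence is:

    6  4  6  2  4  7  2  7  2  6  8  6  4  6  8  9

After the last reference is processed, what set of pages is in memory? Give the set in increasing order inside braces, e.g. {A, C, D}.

6 -> miss, frames (6)
4 -> miss, frames (6 4)
6 -> hit
2 -> miss, frames (6 4 2)
4 -> hit
7 -> miss, frames (6 4 2 7)
2 -> hit
7 -> hit
2 -> hit
6 -> hit
8 -> miss, evict 4, frames (6 2 7 8)
6 -> hit
4 -> miss, evict 8, frames (6 2 7 4)
6 -> hit
8 -> miss, evict 4, frames (6 2 7 8)
9 -> miss, evict 8, frames (6 2 7 9)

{2, 6, 7, 9}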